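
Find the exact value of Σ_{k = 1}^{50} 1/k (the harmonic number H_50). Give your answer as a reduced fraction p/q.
H_50 = 13943237577224054960759/3099044504245996706400

Direct summation: H_50 = 1 + 1/2 + ... + 1/50. The least common denominator is lcm(1, ..., 50) = 3099044504245996706400; over this denominator the numerator is 3099044504245996706400 + 1549522252122998353200 + 1033014834748665568800 + 774761126061499176600 + 619808900849199341280 + 516507417374332784400 + 442720643463713815200 + 387380563030749588300 + 344338278249555189600 + 309904450424599670640 + 281731318567817882400 + 258253708687166392200 + 238388038788153592800 + 221360321731856907600 + 206602966949733113760 + 193690281515374794150 + 182296735543882159200 + 172169139124777594800 + 163107605486631405600 + 154952225212299835320 + 147573547821237938400 + 140865659283908941200 + 134741065401999856800 + 129126854343583196100 + 123961780169839868256 + 119194019394076796400 + 114779426083185063200 + 110680160865928453800 + 106863603594689541600 + 103301483474866556880 + 99969177556322474400 + 96845140757687397075 + 93910439522605960800 + 91148367771941079600 + 88544128692742763040 + 86084569562388797400 + 83757959574216127200 + 81553802743315702800 + 79462679596051197600 + 77476112606149917660 + 75586451323073090400 + 73786773910618969200 + 72070802424325504800 + 70432829641954470600 + 68867655649911037920 + 67370532700999928400 + 65937117111616951200 + 64563427171791598050 + 63245806209101973600 + 61980890084919934128 = 13943237577224054960759, so H_50 = 13943237577224054960759/3099044504245996706400 (already in lowest terms) ≈ 4.49921. (The PNT-adjacent estimate ln(50) + γ ≈ 4.48924 matches within O(1/n).)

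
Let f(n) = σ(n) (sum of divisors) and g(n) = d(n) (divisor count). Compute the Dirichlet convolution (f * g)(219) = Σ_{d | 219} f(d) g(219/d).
(σ * d)(219) = 456

Divisors of 219: [1, 3, 73, 219]. For each d | 219:
  d = 1: σ(1) · d(219/1) = 1 · 4 = 4
  d = 3: σ(3) · d(219/3) = 4 · 2 = 8
  d = 73: σ(73) · d(219/73) = 74 · 2 = 148
  d = 219: σ(219) · d(219/219) = 296 · 1 = 296
Summing: (σ * d)(219) = 4 + 8 + 148 + 296 = 456.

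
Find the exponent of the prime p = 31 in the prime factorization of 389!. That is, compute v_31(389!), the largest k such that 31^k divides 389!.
v_31(389!) = 12

Legendre's formula: v_p(n!) = Σ_{k ≥ 1} ⌊n / p^k⌋. For p = 31, n = 389, the terms are:
  ⌊389/31^1⌋ = ⌊389/31⌋ = 12
(the next term ⌊389/31^2⌋ = 0, terminating the sum). Summing: v_31(389!) = 12 = 12.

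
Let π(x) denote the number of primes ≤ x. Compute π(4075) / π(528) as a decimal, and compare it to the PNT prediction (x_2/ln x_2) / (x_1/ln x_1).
π(4075)/π(528) = 561/99 ≈ 5.6667;  PNT prediction ≈ 5.8205.

π(528) = 99 and π(4075) = 561, so π(4075)/π(528) ≈ 5.6667. The PNT-predicted ratio is (4075/ln(4075)) / (528/ln(528)) ≈ 5.8205. The two agree to within a few percent, as expected.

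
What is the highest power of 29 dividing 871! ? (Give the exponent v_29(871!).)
v_29(871!) = 31

Legendre's formula: v_p(n!) = Σ_{k ≥ 1} ⌊n / p^k⌋. For p = 29, n = 871, the terms are:
  ⌊871/29^1⌋ = ⌊871/29⌋ = 30
  ⌊871/29^2⌋ = ⌊871/841⌋ = 1
(the next term ⌊871/29^3⌋ = 0, terminating the sum). Summing: v_29(871!) = 30 + 1 = 31.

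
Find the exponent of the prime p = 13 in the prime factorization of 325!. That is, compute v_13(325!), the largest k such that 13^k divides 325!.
v_13(325!) = 26

Legendre's formula: v_p(n!) = Σ_{k ≥ 1} ⌊n / p^k⌋. For p = 13, n = 325, the terms are:
  ⌊325/13^1⌋ = ⌊325/13⌋ = 25
  ⌊325/13^2⌋ = ⌊325/169⌋ = 1
(the next term ⌊325/13^3⌋ = 0, terminating the sum). Summing: v_13(325!) = 25 + 1 = 26.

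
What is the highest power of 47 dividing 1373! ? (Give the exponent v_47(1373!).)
v_47(1373!) = 29

Legendre's formula: v_p(n!) = Σ_{k ≥ 1} ⌊n / p^k⌋. For p = 47, n = 1373, the terms are:
  ⌊1373/47^1⌋ = ⌊1373/47⌋ = 29
(the next term ⌊1373/47^2⌋ = 0, terminating the sum). Summing: v_47(1373!) = 29 = 29.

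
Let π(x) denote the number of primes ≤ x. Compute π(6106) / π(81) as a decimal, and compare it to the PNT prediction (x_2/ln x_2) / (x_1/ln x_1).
π(6106)/π(81) = 796/22 ≈ 36.1818;  PNT prediction ≈ 38.0021.

π(81) = 22 and π(6106) = 796, so π(6106)/π(81) ≈ 36.1818. The PNT-predicted ratio is (6106/ln(6106)) / (81/ln(81)) ≈ 38.0021. The two agree to within a few percent, as expected.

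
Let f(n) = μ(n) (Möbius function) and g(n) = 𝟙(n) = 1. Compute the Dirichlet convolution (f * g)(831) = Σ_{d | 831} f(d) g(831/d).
(μ * 𝟙)(831) = 0

Divisors of 831: [1, 3, 277, 831]. For each d | 831:
  d = 1: μ(1) · 𝟙(831/1) = 1 · 1 = 1
  d = 3: μ(3) · 𝟙(831/3) = -1 · 1 = -1
  d = 277: μ(277) · 𝟙(831/277) = -1 · 1 = -1
  d = 831: μ(831) · 𝟙(831/831) = 1 · 1 = 1
Summing: (μ * 𝟙)(831) = 1 + -1 + -1 + 1 = 0.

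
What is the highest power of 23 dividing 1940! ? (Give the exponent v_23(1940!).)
v_23(1940!) = 87

Legendre's formula: v_p(n!) = Σ_{k ≥ 1} ⌊n / p^k⌋. For p = 23, n = 1940, the terms are:
  ⌊1940/23^1⌋ = ⌊1940/23⌋ = 84
  ⌊1940/23^2⌋ = ⌊1940/529⌋ = 3
(the next term ⌊1940/23^3⌋ = 0, terminating the sum). Summing: v_23(1940!) = 84 + 3 = 87.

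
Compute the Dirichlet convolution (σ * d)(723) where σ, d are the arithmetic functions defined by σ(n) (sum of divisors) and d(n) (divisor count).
(σ * d)(723) = 1464

Divisors of 723: [1, 3, 241, 723]. For each d | 723:
  d = 1: σ(1) · d(723/1) = 1 · 4 = 4
  d = 3: σ(3) · d(723/3) = 4 · 2 = 8
  d = 241: σ(241) · d(723/241) = 242 · 2 = 484
  d = 723: σ(723) · d(723/723) = 968 · 1 = 968
Summing: (σ * d)(723) = 4 + 8 + 484 + 968 = 1464.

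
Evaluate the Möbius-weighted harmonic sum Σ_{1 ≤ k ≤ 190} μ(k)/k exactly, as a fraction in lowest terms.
Σ μ(k)/k = -1459183896111278246169874869885831959629500714006451125737342992029796/142035428758040783755795107307202310691460987641167122512092410515331955

Values of μ(k) for 1 ≤ k ≤ 190: μ(1) = 1, μ(2) = -1, μ(3) = -1, μ(5) = -1, μ(6) = 1, μ(7) = -1, μ(10) = 1, μ(11) = -1, μ(13) = -1, μ(14) = 1, μ(15) = 1, μ(17) = -1, μ(19) = -1, μ(21) = 1, μ(22) = 1, μ(23) = -1, μ(26) = 1, μ(29) = -1, μ(30) = -1, μ(31) = -1, μ(33) = 1, μ(34) = 1, μ(35) = 1, μ(37) = -1, μ(38) = 1, μ(39) = 1, μ(41) = -1, μ(42) = -1, μ(43) = -1, μ(46) = 1, μ(47) = -1, μ(51) = 1, μ(53) = -1, μ(55) = 1, μ(57) = 1, μ(58) = 1, μ(59) = -1, μ(61) = -1, μ(62) = 1, μ(65) = 1, μ(66) = -1, μ(67) = -1, μ(69) = 1, μ(70) = -1, μ(71) = -1, μ(73) = -1, μ(74) = 1, μ(77) = 1, μ(78) = -1, μ(79) = -1, μ(82) = 1, μ(83) = -1, μ(85) = 1, μ(86) = 1, μ(87) = 1, μ(89) = -1, μ(91) = 1, μ(93) = 1, μ(94) = 1, μ(95) = 1, μ(97) = -1, μ(101) = -1, μ(102) = -1, μ(103) = -1, μ(105) = -1, μ(106) = 1, μ(107) = -1, μ(109) = -1, μ(110) = -1, μ(111) = 1, μ(113) = -1, μ(114) = -1, μ(115) = 1, μ(118) = 1, μ(119) = 1, μ(122) = 1, μ(123) = 1, μ(127) = -1, μ(129) = 1, μ(130) = -1, μ(131) = -1, μ(133) = 1, μ(134) = 1, μ(137) = -1, μ(138) = -1, μ(139) = -1, μ(141) = 1, μ(142) = 1, μ(143) = 1, μ(145) = 1, μ(146) = 1, μ(149) = -1, μ(151) = -1, μ(154) = -1, μ(155) = 1, μ(157) = -1, μ(158) = 1, μ(159) = 1, μ(161) = 1, μ(163) = -1, μ(165) = -1, μ(166) = 1, μ(167) = -1, μ(170) = -1, μ(173) = -1, μ(174) = -1, μ(177) = 1, μ(178) = 1, μ(179) = -1, μ(181) = -1, μ(182) = -1, μ(183) = 1, μ(185) = 1, μ(186) = -1, μ(187) = 1, μ(190) = -1, with μ = 0 on non-squarefree integers. Summing μ(k)/k for k where μ(k) ≠ 0 gives -1459183896111278246169874869885831959629500714006451125737342992029796/142035428758040783755795107307202310691460987641167122512092410515331955 ≈ -0.0103. (PNT ⟺ this sum → 0 as n → ∞.)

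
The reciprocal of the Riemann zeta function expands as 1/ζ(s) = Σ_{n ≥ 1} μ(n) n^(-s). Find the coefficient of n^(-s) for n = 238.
μ(238) = -1

Factor n = 238 = 2 · 7 · 17. μ(n) = 0 if any exponent ≥ 2 (not squarefree); otherwise μ(n) = (−1)^{ω(n)} where ω(n) is the number of distinct prime factors. Applying: μ(238) = -1.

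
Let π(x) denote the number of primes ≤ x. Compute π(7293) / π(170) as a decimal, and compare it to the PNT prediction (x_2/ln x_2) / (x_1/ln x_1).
π(7293)/π(170) = 929/39 ≈ 23.8205;  PNT prediction ≈ 24.7705.

π(170) = 39 and π(7293) = 929, so π(7293)/π(170) ≈ 23.8205. The PNT-predicted ratio is (7293/ln(7293)) / (170/ln(170)) ≈ 24.7705. The two agree to within a few percent, as expected.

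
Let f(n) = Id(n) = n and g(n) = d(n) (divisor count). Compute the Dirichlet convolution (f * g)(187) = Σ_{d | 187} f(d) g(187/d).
(Id * d)(187) = 247

Divisors of 187: [1, 11, 17, 187]. For each d | 187:
  d = 1: Id(1) · d(187/1) = 1 · 4 = 4
  d = 11: Id(11) · d(187/11) = 11 · 2 = 22
  d = 17: Id(17) · d(187/17) = 17 · 2 = 34
  d = 187: Id(187) · d(187/187) = 187 · 1 = 187
Summing: (Id * d)(187) = 4 + 22 + 34 + 187 = 247.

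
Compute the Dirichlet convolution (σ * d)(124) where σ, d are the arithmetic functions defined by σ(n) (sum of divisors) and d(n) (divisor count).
(σ * d)(124) = 544

Divisors of 124: [1, 2, 4, 31, 62, 124]. For each d | 124:
  d = 1: σ(1) · d(124/1) = 1 · 6 = 6
  d = 2: σ(2) · d(124/2) = 3 · 4 = 12
  d = 4: σ(4) · d(124/4) = 7 · 2 = 14
  d = 31: σ(31) · d(124/31) = 32 · 3 = 96
  d = 62: σ(62) · d(124/62) = 96 · 2 = 192
  d = 124: σ(124) · d(124/124) = 224 · 1 = 224
Summing: (σ * d)(124) = 6 + 12 + 14 + 96 + 192 + 224 = 544.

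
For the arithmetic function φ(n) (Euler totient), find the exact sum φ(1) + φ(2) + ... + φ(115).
Σ_{n ≤ 115} φ(n) = 4072

Compute φ(n) for each 1 ≤ n ≤ 115: φ(1) = 1, φ(2) = 1, φ(3) = 2, φ(4) = 2, φ(5) = 4, φ(6) = 2, φ(7) = 6, φ(8) = 4, φ(9) = 6, φ(10) = 4, φ(11) = 10, φ(12) = 4, φ(13) = 12, φ(14) = 6, φ(15) = 8, φ(16) = 8, φ(17) = 16, φ(18) = 6, φ(19) = 18, φ(20) = 8, φ(21) = 12, φ(22) = 10, φ(23) = 22, φ(24) = 8, φ(25) = 20, φ(26) = 12, φ(27) = 18, φ(28) = 12, φ(29) = 28, φ(30) = 8, φ(31) = 30, φ(32) = 16, φ(33) = 20, φ(34) = 16, φ(35) = 24, φ(36) = 12, φ(37) = 36, φ(38) = 18, φ(39) = 24, φ(40) = 16, φ(41) = 40, φ(42) = 12, φ(43) = 42, φ(44) = 20, φ(45) = 24, φ(46) = 22, φ(47) = 46, φ(48) = 16, φ(49) = 42, φ(50) = 20, φ(51) = 32, φ(52) = 24, φ(53) = 52, φ(54) = 18, φ(55) = 40, φ(56) = 24, φ(57) = 36, φ(58) = 28, φ(59) = 58, φ(60) = 16, φ(61) = 60, φ(62) = 30, φ(63) = 36, φ(64) = 32, φ(65) = 48, φ(66) = 20, φ(67) = 66, φ(68) = 32, φ(69) = 44, φ(70) = 24, φ(71) = 70, φ(72) = 24, φ(73) = 72, φ(74) = 36, φ(75) = 40, φ(76) = 36, φ(77) = 60, φ(78) = 24, φ(79) = 78, φ(80) = 32, φ(81) = 54, φ(82) = 40, φ(83) = 82, φ(84) = 24, φ(85) = 64, φ(86) = 42, φ(87) = 56, φ(88) = 40, φ(89) = 88, φ(90) = 24, φ(91) = 72, φ(92) = 44, φ(93) = 60, φ(94) = 46, φ(95) = 72, φ(96) = 32, φ(97) = 96, φ(98) = 42, φ(99) = 60, φ(100) = 40, φ(101) = 100, φ(102) = 32, φ(103) = 102, φ(104) = 48, φ(105) = 48, φ(106) = 52, φ(107) = 106, φ(108) = 36, φ(109) = 108, φ(110) = 40, φ(111) = 72, φ(112) = 48, φ(113) = 112, φ(114) = 36, φ(115) = 88. Summing all 115 values: 4072. (Average order: Σ_{n ≤ x} φ(n) ~ (3/π²) x². For x = 115, (3/π²)·115² ≈ 4019.92.)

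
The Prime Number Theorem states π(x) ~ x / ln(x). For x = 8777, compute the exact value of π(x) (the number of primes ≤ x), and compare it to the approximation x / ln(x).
π(8777) = 1093;  x/ln(x) ≈ 966.64;  relative error ≈ 11.56%.

Directly count primes up to 8777: π(8777) = 1093. The PNT approximation gives 8777/ln(8777) ≈ 8777/9.07989 ≈ 966.64. Relative error (π(x) − x/ln(x)) / π(x) ≈ 11.56%; the approximation is known to undercount slightly (Li(x) is a better estimate).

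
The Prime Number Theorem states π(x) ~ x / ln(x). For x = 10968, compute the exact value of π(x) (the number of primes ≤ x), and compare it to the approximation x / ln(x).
π(10968) = 1331;  x/ln(x) ≈ 1179.01;  relative error ≈ 11.42%.

Directly count primes up to 10968: π(10968) = 1331. The PNT approximation gives 10968/ln(10968) ≈ 10968/9.30274 ≈ 1179.01. Relative error (π(x) − x/ln(x)) / π(x) ≈ 11.42%; the approximation is known to undercount slightly (Li(x) is a better estimate).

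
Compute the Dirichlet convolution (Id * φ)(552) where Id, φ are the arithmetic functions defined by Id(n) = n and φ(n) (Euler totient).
(Id * φ)(552) = 4500

Divisors of 552: [1, 2, 3, 4, 6, 8, 12, 23, 24, 46, 69, 92, 138, 184, 276, 552]. For each d | 552:
  d = 1: Id(1) · φ(552/1) = 1 · 176 = 176
  d = 2: Id(2) · φ(552/2) = 2 · 88 = 176
  d = 3: Id(3) · φ(552/3) = 3 · 88 = 264
  d = 4: Id(4) · φ(552/4) = 4 · 44 = 176
  d = 6: Id(6) · φ(552/6) = 6 · 44 = 264
  d = 8: Id(8) · φ(552/8) = 8 · 44 = 352
  d = 12: Id(12) · φ(552/12) = 12 · 22 = 264
  d = 23: Id(23) · φ(552/23) = 23 · 8 = 184
  d = 24: Id(24) · φ(552/24) = 24 · 22 = 528
  d = 46: Id(46) · φ(552/46) = 46 · 4 = 184
  d = 69: Id(69) · φ(552/69) = 69 · 4 = 276
  d = 92: Id(92) · φ(552/92) = 92 · 2 = 184
  d = 138: Id(138) · φ(552/138) = 138 · 2 = 276
  d = 184: Id(184) · φ(552/184) = 184 · 2 = 368
  d = 276: Id(276) · φ(552/276) = 276 · 1 = 276
  d = 552: Id(552) · φ(552/552) = 552 · 1 = 552
Summing: (Id * φ)(552) = 176 + 176 + 264 + 176 + 264 + 352 + 264 + 184 + 528 + 184 + 276 + 184 + 276 + 368 + 276 + 552 = 4500.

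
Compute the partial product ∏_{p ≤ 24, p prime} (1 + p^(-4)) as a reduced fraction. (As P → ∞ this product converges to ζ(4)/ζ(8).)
∏ = 577447917650941187656457324944/535704058713408612067696280625

The primes p ≤ 24 are [2, 3, 5, 7, 11, 13, 17, 19, 23]. For each, (1 + 1/p^4) = (p^4 + 1)/p^4. Multiplying these fractions over p ∈ [2, 3, 5, 7, 11, 13, 17, 19, 23] gives 577447917650941187656457324944/535704058713408612067696280625. (In the limit P → ∞ this tends to ζ(4)/ζ(8).)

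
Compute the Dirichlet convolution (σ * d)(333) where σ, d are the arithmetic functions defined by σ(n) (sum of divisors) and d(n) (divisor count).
(σ * d)(333) = 960

Divisors of 333: [1, 3, 9, 37, 111, 333]. For each d | 333:
  d = 1: σ(1) · d(333/1) = 1 · 6 = 6
  d = 3: σ(3) · d(333/3) = 4 · 4 = 16
  d = 9: σ(9) · d(333/9) = 13 · 2 = 26
  d = 37: σ(37) · d(333/37) = 38 · 3 = 114
  d = 111: σ(111) · d(333/111) = 152 · 2 = 304
  d = 333: σ(333) · d(333/333) = 494 · 1 = 494
Summing: (σ * d)(333) = 6 + 16 + 26 + 114 + 304 + 494 = 960.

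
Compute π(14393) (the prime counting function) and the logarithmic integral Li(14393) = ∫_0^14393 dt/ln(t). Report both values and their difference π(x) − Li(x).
π(14393) = 1686;  Li(14393) ≈ 1713.36;  π(x) − Li(x) ≈ -27.36.

Direct count of primes ≤ 14393 gives π(14393) = 1686. Numerical evaluation of the logarithmic integral gives Li(14393) ≈ 1713.36. The difference π(x) − Li(x) ≈ -27.36 is typically negative for small/moderate x (Li(x) overestimates), though Littlewood's theorem shows this sign changes infinitely often.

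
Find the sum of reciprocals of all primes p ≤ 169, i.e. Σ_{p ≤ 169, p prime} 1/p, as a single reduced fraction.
Σ 1/p = 1840793455149223796977553240989608507934961889604586193282330007699/962947420735983927056946215901134429196419130606213075415963491270

π(169) = 39, so the primes ≤ 169 are [2, 3, 5, 7, 11, 13, 17, 19, 23, 29, 31, 37, 41, 43, 47, 53, 59, 61, 67, 71, 73, 79, 83, 89, 97, 101, 103, 107, 109, 113, 127, 131, 137, 139, 149, 151, 157, 163, 167]. Summing 1/p over these primes: 1840793455149223796977553240989608507934961889604586193282330007699/962947420735983927056946215901134429196419130606213075415963491270 ≈ 1.9116. Mertens estimate ln ln(169) + 0.2615 ≈ 1.8966.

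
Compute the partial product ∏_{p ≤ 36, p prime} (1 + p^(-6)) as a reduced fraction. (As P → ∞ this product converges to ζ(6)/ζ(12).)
∏ = 27817995139941732182652708678753385001734002671757520/27350499395438163022926501194256392285250955967934357

The primes p ≤ 36 are [2, 3, 5, 7, 11, 13, 17, 19, 23, 29, 31]. For each, (1 + 1/p^6) = (p^6 + 1)/p^6. Multiplying these fractions over p ∈ [2, 3, 5, 7, 11, 13, 17, 19, 23, 29, 31] gives 27817995139941732182652708678753385001734002671757520/27350499395438163022926501194256392285250955967934357. (In the limit P → ∞ this tends to ζ(6)/ζ(12).)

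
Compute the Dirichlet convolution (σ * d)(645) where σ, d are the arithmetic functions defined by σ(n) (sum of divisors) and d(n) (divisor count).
(σ * d)(645) = 2208

Divisors of 645: [1, 3, 5, 15, 43, 129, 215, 645]. For each d | 645:
  d = 1: σ(1) · d(645/1) = 1 · 8 = 8
  d = 3: σ(3) · d(645/3) = 4 · 4 = 16
  d = 5: σ(5) · d(645/5) = 6 · 4 = 24
  d = 15: σ(15) · d(645/15) = 24 · 2 = 48
  d = 43: σ(43) · d(645/43) = 44 · 4 = 176
  d = 129: σ(129) · d(645/129) = 176 · 2 = 352
  d = 215: σ(215) · d(645/215) = 264 · 2 = 528
  d = 645: σ(645) · d(645/645) = 1056 · 1 = 1056
Summing: (σ * d)(645) = 8 + 16 + 24 + 48 + 176 + 352 + 528 + 1056 = 2208.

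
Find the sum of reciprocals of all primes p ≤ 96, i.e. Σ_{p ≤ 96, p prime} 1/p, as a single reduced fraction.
Σ 1/p = 42605658161771733665696611824842057/23768741896345550770650537601358310

π(96) = 24, so the primes ≤ 96 are [2, 3, 5, 7, 11, 13, 17, 19, 23, 29, 31, 37, 41, 43, 47, 53, 59, 61, 67, 71, 73, 79, 83, 89]. Summing 1/p over these primes: 42605658161771733665696611824842057/23768741896345550770650537601358310 ≈ 1.7925. Mertens estimate ln ln(96) + 0.2615 ≈ 1.7798.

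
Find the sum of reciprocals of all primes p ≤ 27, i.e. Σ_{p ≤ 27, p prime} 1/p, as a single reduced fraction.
Σ 1/p = 334406399/223092870

π(27) = 9, so the primes ≤ 27 are [2, 3, 5, 7, 11, 13, 17, 19, 23]. Summing 1/p over these primes: 334406399/223092870 ≈ 1.4990. Mertens estimate ln ln(27) + 0.2615 ≈ 1.4542.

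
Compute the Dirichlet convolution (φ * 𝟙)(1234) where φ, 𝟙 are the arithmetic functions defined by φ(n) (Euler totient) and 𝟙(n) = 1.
(φ * 𝟙)(1234) = 1234

Divisors of 1234: [1, 2, 617, 1234]. For each d | 1234:
  d = 1: φ(1) · 𝟙(1234/1) = 1 · 1 = 1
  d = 2: φ(2) · 𝟙(1234/2) = 1 · 1 = 1
  d = 617: φ(617) · 𝟙(1234/617) = 616 · 1 = 616
  d = 1234: φ(1234) · 𝟙(1234/1234) = 616 · 1 = 616
Summing: (φ * 𝟙)(1234) = 1 + 1 + 616 + 616 = 1234.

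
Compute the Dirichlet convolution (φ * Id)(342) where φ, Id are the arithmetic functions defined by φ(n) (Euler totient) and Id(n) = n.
(φ * Id)(342) = 2331

Divisors of 342: [1, 2, 3, 6, 9, 18, 19, 38, 57, 114, 171, 342]. For each d | 342:
  d = 1: φ(1) · Id(342/1) = 1 · 342 = 342
  d = 2: φ(2) · Id(342/2) = 1 · 171 = 171
  d = 3: φ(3) · Id(342/3) = 2 · 114 = 228
  d = 6: φ(6) · Id(342/6) = 2 · 57 = 114
  d = 9: φ(9) · Id(342/9) = 6 · 38 = 228
  d = 18: φ(18) · Id(342/18) = 6 · 19 = 114
  d = 19: φ(19) · Id(342/19) = 18 · 18 = 324
  d = 38: φ(38) · Id(342/38) = 18 · 9 = 162
  d = 57: φ(57) · Id(342/57) = 36 · 6 = 216
  d = 114: φ(114) · Id(342/114) = 36 · 3 = 108
  d = 171: φ(171) · Id(342/171) = 108 · 2 = 216
  d = 342: φ(342) · Id(342/342) = 108 · 1 = 108
Summing: (φ * Id)(342) = 342 + 171 + 228 + 114 + 228 + 114 + 324 + 162 + 216 + 108 + 216 + 108 = 2331.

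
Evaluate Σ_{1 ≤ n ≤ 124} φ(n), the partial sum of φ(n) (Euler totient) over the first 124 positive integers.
Σ_{n ≤ 124} φ(n) = 4696

Compute φ(n) for each 1 ≤ n ≤ 124: φ(1) = 1, φ(2) = 1, φ(3) = 2, φ(4) = 2, φ(5) = 4, φ(6) = 2, φ(7) = 6, φ(8) = 4, φ(9) = 6, φ(10) = 4, φ(11) = 10, φ(12) = 4, φ(13) = 12, φ(14) = 6, φ(15) = 8, φ(16) = 8, φ(17) = 16, φ(18) = 6, φ(19) = 18, φ(20) = 8, φ(21) = 12, φ(22) = 10, φ(23) = 22, φ(24) = 8, φ(25) = 20, φ(26) = 12, φ(27) = 18, φ(28) = 12, φ(29) = 28, φ(30) = 8, φ(31) = 30, φ(32) = 16, φ(33) = 20, φ(34) = 16, φ(35) = 24, φ(36) = 12, φ(37) = 36, φ(38) = 18, φ(39) = 24, φ(40) = 16, φ(41) = 40, φ(42) = 12, φ(43) = 42, φ(44) = 20, φ(45) = 24, φ(46) = 22, φ(47) = 46, φ(48) = 16, φ(49) = 42, φ(50) = 20, φ(51) = 32, φ(52) = 24, φ(53) = 52, φ(54) = 18, φ(55) = 40, φ(56) = 24, φ(57) = 36, φ(58) = 28, φ(59) = 58, φ(60) = 16, φ(61) = 60, φ(62) = 30, φ(63) = 36, φ(64) = 32, φ(65) = 48, φ(66) = 20, φ(67) = 66, φ(68) = 32, φ(69) = 44, φ(70) = 24, φ(71) = 70, φ(72) = 24, φ(73) = 72, φ(74) = 36, φ(75) = 40, φ(76) = 36, φ(77) = 60, φ(78) = 24, φ(79) = 78, φ(80) = 32, φ(81) = 54, φ(82) = 40, φ(83) = 82, φ(84) = 24, φ(85) = 64, φ(86) = 42, φ(87) = 56, φ(88) = 40, φ(89) = 88, φ(90) = 24, φ(91) = 72, φ(92) = 44, φ(93) = 60, φ(94) = 46, φ(95) = 72, φ(96) = 32, φ(97) = 96, φ(98) = 42, φ(99) = 60, φ(100) = 40, φ(101) = 100, φ(102) = 32, φ(103) = 102, φ(104) = 48, φ(105) = 48, φ(106) = 52, φ(107) = 106, φ(108) = 36, φ(109) = 108, φ(110) = 40, φ(111) = 72, φ(112) = 48, φ(113) = 112, φ(114) = 36, φ(115) = 88, φ(116) = 56, φ(117) = 72, φ(118) = 58, φ(119) = 96, φ(120) = 32, φ(121) = 110, φ(122) = 60, φ(123) = 80, φ(124) = 60. Summing all 124 values: 4696. (Average order: Σ_{n ≤ x} φ(n) ~ (3/π²) x². For x = 124, (3/π²)·124² ≈ 4673.74.)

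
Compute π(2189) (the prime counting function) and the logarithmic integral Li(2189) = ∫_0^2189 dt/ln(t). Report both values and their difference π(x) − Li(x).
π(2189) = 327;  Li(2189) ≈ 339.53;  π(x) − Li(x) ≈ -12.53.

Direct count of primes ≤ 2189 gives π(2189) = 327. Numerical evaluation of the logarithmic integral gives Li(2189) ≈ 339.53. The difference π(x) − Li(x) ≈ -12.53 is typically negative for small/moderate x (Li(x) overestimates), though Littlewood's theorem shows this sign changes infinitely often.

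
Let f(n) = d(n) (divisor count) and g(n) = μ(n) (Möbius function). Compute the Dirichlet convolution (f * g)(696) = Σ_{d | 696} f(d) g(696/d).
(d * μ)(696) = 1

Divisors of 696: [1, 2, 3, 4, 6, 8, 12, 24, 29, 58, 87, 116, 174, 232, 348, 696]. For each d | 696:
  d = 1: d(1) · μ(696/1) = 1 · 0 = 0
  d = 2: d(2) · μ(696/2) = 2 · 0 = 0
  d = 3: d(3) · μ(696/3) = 2 · 0 = 0
  d = 4: d(4) · μ(696/4) = 3 · -1 = -3
  d = 6: d(6) · μ(696/6) = 4 · 0 = 0
  d = 8: d(8) · μ(696/8) = 4 · 1 = 4
  d = 12: d(12) · μ(696/12) = 6 · 1 = 6
  d = 24: d(24) · μ(696/24) = 8 · -1 = -8
  d = 29: d(29) · μ(696/29) = 2 · 0 = 0
  d = 58: d(58) · μ(696/58) = 4 · 0 = 0
  d = 87: d(87) · μ(696/87) = 4 · 0 = 0
  d = 116: d(116) · μ(696/116) = 6 · 1 = 6
  d = 174: d(174) · μ(696/174) = 8 · 0 = 0
  d = 232: d(232) · μ(696/232) = 8 · -1 = -8
  d = 348: d(348) · μ(696/348) = 12 · -1 = -12
  d = 696: d(696) · μ(696/696) = 16 · 1 = 16
Summing: (d * μ)(696) = 0 + 0 + 0 + -3 + 0 + 4 + 6 + -8 + 0 + 0 + 0 + 6 + 0 + -8 + -12 + 16 = 1.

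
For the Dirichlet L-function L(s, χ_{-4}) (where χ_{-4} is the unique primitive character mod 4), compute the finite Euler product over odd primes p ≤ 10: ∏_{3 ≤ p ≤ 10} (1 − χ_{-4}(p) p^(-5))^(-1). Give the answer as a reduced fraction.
∏ = 12762815625/12811998848

The odd primes p ≤ 10 are [3, 5, 7]. For each, χ(p) = 1 if p ≡ 1 mod 4, χ(p) = −1 if p ≡ 3 mod 4. Taking (1 − χ(p)/p^5)^(-1) = p^5/(p^5 − χ(p)): (1 − (-1)/3^5)^(-1) · (1 − (1)/5^5)^(-1) · (1 − (-1)/7^5)^(-1) = 12762815625/12811998848.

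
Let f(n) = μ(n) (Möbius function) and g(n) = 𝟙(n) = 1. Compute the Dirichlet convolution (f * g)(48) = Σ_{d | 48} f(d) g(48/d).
(μ * 𝟙)(48) = 0

Divisors of 48: [1, 2, 3, 4, 6, 8, 12, 16, 24, 48]. For each d | 48:
  d = 1: μ(1) · 𝟙(48/1) = 1 · 1 = 1
  d = 2: μ(2) · 𝟙(48/2) = -1 · 1 = -1
  d = 3: μ(3) · 𝟙(48/3) = -1 · 1 = -1
  d = 4: μ(4) · 𝟙(48/4) = 0 · 1 = 0
  d = 6: μ(6) · 𝟙(48/6) = 1 · 1 = 1
  d = 8: μ(8) · 𝟙(48/8) = 0 · 1 = 0
  d = 12: μ(12) · 𝟙(48/12) = 0 · 1 = 0
  d = 16: μ(16) · 𝟙(48/16) = 0 · 1 = 0
  d = 24: μ(24) · 𝟙(48/24) = 0 · 1 = 0
  d = 48: μ(48) · 𝟙(48/48) = 0 · 1 = 0
Summing: (μ * 𝟙)(48) = 1 + -1 + -1 + 0 + 1 + 0 + 0 + 0 + 0 + 0 = 0.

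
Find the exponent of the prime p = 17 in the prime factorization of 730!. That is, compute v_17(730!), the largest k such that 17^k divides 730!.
v_17(730!) = 44

Legendre's formula: v_p(n!) = Σ_{k ≥ 1} ⌊n / p^k⌋. For p = 17, n = 730, the terms are:
  ⌊730/17^1⌋ = ⌊730/17⌋ = 42
  ⌊730/17^2⌋ = ⌊730/289⌋ = 2
(the next term ⌊730/17^3⌋ = 0, terminating the sum). Summing: v_17(730!) = 42 + 2 = 44.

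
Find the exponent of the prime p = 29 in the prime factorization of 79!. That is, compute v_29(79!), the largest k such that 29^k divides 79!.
v_29(79!) = 2

Legendre's formula: v_p(n!) = Σ_{k ≥ 1} ⌊n / p^k⌋. For p = 29, n = 79, the terms are:
  ⌊79/29^1⌋ = ⌊79/29⌋ = 2
(the next term ⌊79/29^2⌋ = 0, terminating the sum). Summing: v_29(79!) = 2 = 2.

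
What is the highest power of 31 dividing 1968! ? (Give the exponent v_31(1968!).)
v_31(1968!) = 65

Legendre's formula: v_p(n!) = Σ_{k ≥ 1} ⌊n / p^k⌋. For p = 31, n = 1968, the terms are:
  ⌊1968/31^1⌋ = ⌊1968/31⌋ = 63
  ⌊1968/31^2⌋ = ⌊1968/961⌋ = 2
(the next term ⌊1968/31^3⌋ = 0, terminating the sum). Summing: v_31(1968!) = 63 + 2 = 65.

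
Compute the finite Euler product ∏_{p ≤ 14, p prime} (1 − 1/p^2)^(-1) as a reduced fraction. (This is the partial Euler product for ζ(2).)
∏ = 715715/442368

The primes p ≤ 14 are [2, 3, 5, 7, 11, 13]. For each prime, (1 − 1/p^2)^(-1) = p^2 / (p^2 − 1). The product is (1 − 1/2^2)^(-1), (1 − 1/3^2)^(-1), (1 − 1/5^2)^(-1), (1 − 1/7^2)^(-1), (1 − 1/11^2)^(-1), (1 − 1/13^2)^(-1) = ∏ p^2 / (p^2 − 1) = 715715/442368.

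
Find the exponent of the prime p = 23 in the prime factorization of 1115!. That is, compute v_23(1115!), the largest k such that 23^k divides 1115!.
v_23(1115!) = 50

Legendre's formula: v_p(n!) = Σ_{k ≥ 1} ⌊n / p^k⌋. For p = 23, n = 1115, the terms are:
  ⌊1115/23^1⌋ = ⌊1115/23⌋ = 48
  ⌊1115/23^2⌋ = ⌊1115/529⌋ = 2
(the next term ⌊1115/23^3⌋ = 0, terminating the sum). Summing: v_23(1115!) = 48 + 2 = 50.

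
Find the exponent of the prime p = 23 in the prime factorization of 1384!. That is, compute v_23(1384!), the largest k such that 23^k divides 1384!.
v_23(1384!) = 62

Legendre's formula: v_p(n!) = Σ_{k ≥ 1} ⌊n / p^k⌋. For p = 23, n = 1384, the terms are:
  ⌊1384/23^1⌋ = ⌊1384/23⌋ = 60
  ⌊1384/23^2⌋ = ⌊1384/529⌋ = 2
(the next term ⌊1384/23^3⌋ = 0, terminating the sum). Summing: v_23(1384!) = 60 + 2 = 62.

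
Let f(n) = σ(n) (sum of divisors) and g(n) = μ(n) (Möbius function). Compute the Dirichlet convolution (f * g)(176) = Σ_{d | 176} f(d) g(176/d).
(σ * μ)(176) = 176

Divisors of 176: [1, 2, 4, 8, 11, 16, 22, 44, 88, 176]. For each d | 176:
  d = 1: σ(1) · μ(176/1) = 1 · 0 = 0
  d = 2: σ(2) · μ(176/2) = 3 · 0 = 0
  d = 4: σ(4) · μ(176/4) = 7 · 0 = 0
  d = 8: σ(8) · μ(176/8) = 15 · 1 = 15
  d = 11: σ(11) · μ(176/11) = 12 · 0 = 0
  d = 16: σ(16) · μ(176/16) = 31 · -1 = -31
  d = 22: σ(22) · μ(176/22) = 36 · 0 = 0
  d = 44: σ(44) · μ(176/44) = 84 · 0 = 0
  d = 88: σ(88) · μ(176/88) = 180 · -1 = -180
  d = 176: σ(176) · μ(176/176) = 372 · 1 = 372
Summing: (σ * μ)(176) = 0 + 0 + 0 + 15 + 0 + -31 + 0 + 0 + -180 + 372 = 176.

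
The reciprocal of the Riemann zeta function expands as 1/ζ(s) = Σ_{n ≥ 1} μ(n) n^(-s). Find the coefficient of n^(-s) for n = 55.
μ(55) = 1

Factor n = 55 = 5 · 11. μ(n) = 0 if any exponent ≥ 2 (not squarefree); otherwise μ(n) = (−1)^{ω(n)} where ω(n) is the number of distinct prime factors. Applying: μ(55) = 1.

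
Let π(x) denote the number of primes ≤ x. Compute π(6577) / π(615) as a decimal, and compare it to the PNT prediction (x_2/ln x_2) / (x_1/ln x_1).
π(6577)/π(615) = 851/112 ≈ 7.5982;  PNT prediction ≈ 7.8116.

π(615) = 112 and π(6577) = 851, so π(6577)/π(615) ≈ 7.5982. The PNT-predicted ratio is (6577/ln(6577)) / (615/ln(615)) ≈ 7.8116. The two agree to within a few percent, as expected.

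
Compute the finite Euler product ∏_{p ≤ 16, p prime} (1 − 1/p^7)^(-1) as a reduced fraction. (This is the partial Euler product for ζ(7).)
∏ = 3823532992398595385956921875/3791873603058129477401581447

The primes p ≤ 16 are [2, 3, 5, 7, 11, 13]. For each prime, (1 − 1/p^7)^(-1) = p^7 / (p^7 − 1). The product is (1 − 1/2^7)^(-1), (1 − 1/3^7)^(-1), (1 − 1/5^7)^(-1), (1 − 1/7^7)^(-1), (1 − 1/11^7)^(-1), (1 − 1/13^7)^(-1) = ∏ p^7 / (p^7 − 1) = 3823532992398595385956921875/3791873603058129477401581447.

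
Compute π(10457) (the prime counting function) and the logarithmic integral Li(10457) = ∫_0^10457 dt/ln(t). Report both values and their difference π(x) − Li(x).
π(10457) = 1279;  Li(10457) ≈ 1295.63;  π(x) − Li(x) ≈ -16.63.

Direct count of primes ≤ 10457 gives π(10457) = 1279. Numerical evaluation of the logarithmic integral gives Li(10457) ≈ 1295.63. The difference π(x) − Li(x) ≈ -16.63 is typically negative for small/moderate x (Li(x) overestimates), though Littlewood's theorem shows this sign changes infinitely often.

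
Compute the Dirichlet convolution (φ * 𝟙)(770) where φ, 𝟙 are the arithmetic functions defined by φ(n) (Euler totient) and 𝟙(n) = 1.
(φ * 𝟙)(770) = 770

Divisors of 770: [1, 2, 5, 7, 10, 11, 14, 22, 35, 55, 70, 77, 110, 154, 385, 770]. For each d | 770:
  d = 1: φ(1) · 𝟙(770/1) = 1 · 1 = 1
  d = 2: φ(2) · 𝟙(770/2) = 1 · 1 = 1
  d = 5: φ(5) · 𝟙(770/5) = 4 · 1 = 4
  d = 7: φ(7) · 𝟙(770/7) = 6 · 1 = 6
  d = 10: φ(10) · 𝟙(770/10) = 4 · 1 = 4
  d = 11: φ(11) · 𝟙(770/11) = 10 · 1 = 10
  d = 14: φ(14) · 𝟙(770/14) = 6 · 1 = 6
  d = 22: φ(22) · 𝟙(770/22) = 10 · 1 = 10
  d = 35: φ(35) · 𝟙(770/35) = 24 · 1 = 24
  d = 55: φ(55) · 𝟙(770/55) = 40 · 1 = 40
  d = 70: φ(70) · 𝟙(770/70) = 24 · 1 = 24
  d = 77: φ(77) · 𝟙(770/77) = 60 · 1 = 60
  d = 110: φ(110) · 𝟙(770/110) = 40 · 1 = 40
  d = 154: φ(154) · 𝟙(770/154) = 60 · 1 = 60
  d = 385: φ(385) · 𝟙(770/385) = 240 · 1 = 240
  d = 770: φ(770) · 𝟙(770/770) = 240 · 1 = 240
Summing: (φ * 𝟙)(770) = 1 + 1 + 4 + 6 + 4 + 10 + 6 + 10 + 24 + 40 + 24 + 60 + 40 + 60 + 240 + 240 = 770.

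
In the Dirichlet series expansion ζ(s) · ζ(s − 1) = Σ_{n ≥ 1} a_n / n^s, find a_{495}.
σ(495) = 936

In the product (Σ m^0/m^s)(Σ k / k^s) = Σ (Σ_{d | n} d) / n^s, the coefficient of 1/n^s is σ(n) = Σ_{d | n} d. For n = 495, divisors are [1, 3, 5, 9, 11, 15, 33, 45, 55, 99, 165, 495]; summing: σ(495) = 936.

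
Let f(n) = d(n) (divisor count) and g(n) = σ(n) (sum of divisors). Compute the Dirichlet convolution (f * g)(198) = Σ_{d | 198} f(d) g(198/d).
(d * σ)(198) = 1680

Divisors of 198: [1, 2, 3, 6, 9, 11, 18, 22, 33, 66, 99, 198]. For each d | 198:
  d = 1: d(1) · σ(198/1) = 1 · 468 = 468
  d = 2: d(2) · σ(198/2) = 2 · 156 = 312
  d = 3: d(3) · σ(198/3) = 2 · 144 = 288
  d = 6: d(6) · σ(198/6) = 4 · 48 = 192
  d = 9: d(9) · σ(198/9) = 3 · 36 = 108
  d = 11: d(11) · σ(198/11) = 2 · 39 = 78
  d = 18: d(18) · σ(198/18) = 6 · 12 = 72
  d = 22: d(22) · σ(198/22) = 4 · 13 = 52
  d = 33: d(33) · σ(198/33) = 4 · 12 = 48
  d = 66: d(66) · σ(198/66) = 8 · 4 = 32
  d = 99: d(99) · σ(198/99) = 6 · 3 = 18
  d = 198: d(198) · σ(198/198) = 12 · 1 = 12
Summing: (d * σ)(198) = 468 + 312 + 288 + 192 + 108 + 78 + 72 + 52 + 48 + 32 + 18 + 12 = 1680.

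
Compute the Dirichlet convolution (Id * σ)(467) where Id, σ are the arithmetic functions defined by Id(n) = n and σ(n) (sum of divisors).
(Id * σ)(467) = 935

Divisors of 467: [1, 467]. For each d | 467:
  d = 1: Id(1) · σ(467/1) = 1 · 468 = 468
  d = 467: Id(467) · σ(467/467) = 467 · 1 = 467
Summing: (Id * σ)(467) = 468 + 467 = 935.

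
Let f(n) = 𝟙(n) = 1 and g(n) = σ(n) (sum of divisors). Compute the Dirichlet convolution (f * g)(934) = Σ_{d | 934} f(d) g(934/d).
(𝟙 * σ)(934) = 1876

Divisors of 934: [1, 2, 467, 934]. For each d | 934:
  d = 1: 𝟙(1) · σ(934/1) = 1 · 1404 = 1404
  d = 2: 𝟙(2) · σ(934/2) = 1 · 468 = 468
  d = 467: 𝟙(467) · σ(934/467) = 1 · 3 = 3
  d = 934: 𝟙(934) · σ(934/934) = 1 · 1 = 1
Summing: (𝟙 * σ)(934) = 1404 + 468 + 3 + 1 = 1876.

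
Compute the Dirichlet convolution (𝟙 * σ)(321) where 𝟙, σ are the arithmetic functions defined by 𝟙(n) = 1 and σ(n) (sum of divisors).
(𝟙 * σ)(321) = 545

Divisors of 321: [1, 3, 107, 321]. For each d | 321:
  d = 1: 𝟙(1) · σ(321/1) = 1 · 432 = 432
  d = 3: 𝟙(3) · σ(321/3) = 1 · 108 = 108
  d = 107: 𝟙(107) · σ(321/107) = 1 · 4 = 4
  d = 321: 𝟙(321) · σ(321/321) = 1 · 1 = 1
Summing: (𝟙 * σ)(321) = 432 + 108 + 4 + 1 = 545.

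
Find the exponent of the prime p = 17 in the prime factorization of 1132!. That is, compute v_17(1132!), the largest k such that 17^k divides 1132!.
v_17(1132!) = 69

Legendre's formula: v_p(n!) = Σ_{k ≥ 1} ⌊n / p^k⌋. For p = 17, n = 1132, the terms are:
  ⌊1132/17^1⌋ = ⌊1132/17⌋ = 66
  ⌊1132/17^2⌋ = ⌊1132/289⌋ = 3
(the next term ⌊1132/17^3⌋ = 0, terminating the sum). Summing: v_17(1132!) = 66 + 3 = 69.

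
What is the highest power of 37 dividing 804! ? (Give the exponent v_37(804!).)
v_37(804!) = 21

Legendre's formula: v_p(n!) = Σ_{k ≥ 1} ⌊n / p^k⌋. For p = 37, n = 804, the terms are:
  ⌊804/37^1⌋ = ⌊804/37⌋ = 21
(the next term ⌊804/37^2⌋ = 0, terminating the sum). Summing: v_37(804!) = 21 = 21.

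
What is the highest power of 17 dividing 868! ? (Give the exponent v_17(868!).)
v_17(868!) = 54

Legendre's formula: v_p(n!) = Σ_{k ≥ 1} ⌊n / p^k⌋. For p = 17, n = 868, the terms are:
  ⌊868/17^1⌋ = ⌊868/17⌋ = 51
  ⌊868/17^2⌋ = ⌊868/289⌋ = 3
(the next term ⌊868/17^3⌋ = 0, terminating the sum). Summing: v_17(868!) = 51 + 3 = 54.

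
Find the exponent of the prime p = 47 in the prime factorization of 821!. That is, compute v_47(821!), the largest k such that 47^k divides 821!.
v_47(821!) = 17

Legendre's formula: v_p(n!) = Σ_{k ≥ 1} ⌊n / p^k⌋. For p = 47, n = 821, the terms are:
  ⌊821/47^1⌋ = ⌊821/47⌋ = 17
(the next term ⌊821/47^2⌋ = 0, terminating the sum). Summing: v_47(821!) = 17 = 17.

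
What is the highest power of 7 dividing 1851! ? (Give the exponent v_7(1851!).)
v_7(1851!) = 306

Legendre's formula: v_p(n!) = Σ_{k ≥ 1} ⌊n / p^k⌋. For p = 7, n = 1851, the terms are:
  ⌊1851/7^1⌋ = ⌊1851/7⌋ = 264
  ⌊1851/7^2⌋ = ⌊1851/49⌋ = 37
  ⌊1851/7^3⌋ = ⌊1851/343⌋ = 5
(the next term ⌊1851/7^4⌋ = 0, terminating the sum). Summing: v_7(1851!) = 264 + 37 + 5 = 306.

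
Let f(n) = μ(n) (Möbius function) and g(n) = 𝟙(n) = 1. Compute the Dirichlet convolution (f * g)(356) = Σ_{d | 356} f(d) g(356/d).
(μ * 𝟙)(356) = 0

Divisors of 356: [1, 2, 4, 89, 178, 356]. For each d | 356:
  d = 1: μ(1) · 𝟙(356/1) = 1 · 1 = 1
  d = 2: μ(2) · 𝟙(356/2) = -1 · 1 = -1
  d = 4: μ(4) · 𝟙(356/4) = 0 · 1 = 0
  d = 89: μ(89) · 𝟙(356/89) = -1 · 1 = -1
  d = 178: μ(178) · 𝟙(356/178) = 1 · 1 = 1
  d = 356: μ(356) · 𝟙(356/356) = 0 · 1 = 0
Summing: (μ * 𝟙)(356) = 1 + -1 + 0 + -1 + 1 + 0 = 0.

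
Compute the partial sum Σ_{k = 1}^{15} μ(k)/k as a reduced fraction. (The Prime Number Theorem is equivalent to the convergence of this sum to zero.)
Σ μ(k)/k = 304/5005

Values of μ(k) for 1 ≤ k ≤ 15: μ(1) = 1, μ(2) = -1, μ(3) = -1, μ(5) = -1, μ(6) = 1, μ(7) = -1, μ(10) = 1, μ(11) = -1, μ(13) = -1, μ(14) = 1, μ(15) = 1, with μ = 0 on non-squarefree integers. Summing μ(k)/k for k where μ(k) ≠ 0 gives 304/5005 ≈ 0.0607. (PNT ⟺ this sum → 0 as n → ∞.)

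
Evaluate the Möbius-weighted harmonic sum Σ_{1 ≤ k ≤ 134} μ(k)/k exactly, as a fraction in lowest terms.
Σ μ(k)/k = 1798157260399775266990045811129040783798487774562/262948239526313870385685898536205956450305483726315

Values of μ(k) for 1 ≤ k ≤ 134: μ(1) = 1, μ(2) = -1, μ(3) = -1, μ(5) = -1, μ(6) = 1, μ(7) = -1, μ(10) = 1, μ(11) = -1, μ(13) = -1, μ(14) = 1, μ(15) = 1, μ(17) = -1, μ(19) = -1, μ(21) = 1, μ(22) = 1, μ(23) = -1, μ(26) = 1, μ(29) = -1, μ(30) = -1, μ(31) = -1, μ(33) = 1, μ(34) = 1, μ(35) = 1, μ(37) = -1, μ(38) = 1, μ(39) = 1, μ(41) = -1, μ(42) = -1, μ(43) = -1, μ(46) = 1, μ(47) = -1, μ(51) = 1, μ(53) = -1, μ(55) = 1, μ(57) = 1, μ(58) = 1, μ(59) = -1, μ(61) = -1, μ(62) = 1, μ(65) = 1, μ(66) = -1, μ(67) = -1, μ(69) = 1, μ(70) = -1, μ(71) = -1, μ(73) = -1, μ(74) = 1, μ(77) = 1, μ(78) = -1, μ(79) = -1, μ(82) = 1, μ(83) = -1, μ(85) = 1, μ(86) = 1, μ(87) = 1, μ(89) = -1, μ(91) = 1, μ(93) = 1, μ(94) = 1, μ(95) = 1, μ(97) = -1, μ(101) = -1, μ(102) = -1, μ(103) = -1, μ(105) = -1, μ(106) = 1, μ(107) = -1, μ(109) = -1, μ(110) = -1, μ(111) = 1, μ(113) = -1, μ(114) = -1, μ(115) = 1, μ(118) = 1, μ(119) = 1, μ(122) = 1, μ(123) = 1, μ(127) = -1, μ(129) = 1, μ(130) = -1, μ(131) = -1, μ(133) = 1, μ(134) = 1, with μ = 0 on non-squarefree integers. Summing μ(k)/k for k where μ(k) ≠ 0 gives 1798157260399775266990045811129040783798487774562/262948239526313870385685898536205956450305483726315 ≈ 0.0068. (PNT ⟺ this sum → 0 as n → ∞.)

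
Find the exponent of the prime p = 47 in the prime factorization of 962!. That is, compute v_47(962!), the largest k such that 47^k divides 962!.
v_47(962!) = 20

Legendre's formula: v_p(n!) = Σ_{k ≥ 1} ⌊n / p^k⌋. For p = 47, n = 962, the terms are:
  ⌊962/47^1⌋ = ⌊962/47⌋ = 20
(the next term ⌊962/47^2⌋ = 0, terminating the sum). Summing: v_47(962!) = 20 = 20.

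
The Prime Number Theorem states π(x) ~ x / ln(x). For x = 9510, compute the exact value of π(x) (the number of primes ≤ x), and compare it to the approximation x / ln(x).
π(9510) = 1177;  x/ln(x) ≈ 1038.20;  relative error ≈ 11.79%.

Directly count primes up to 9510: π(9510) = 1177. The PNT approximation gives 9510/ln(9510) ≈ 9510/9.16010 ≈ 1038.20. Relative error (π(x) − x/ln(x)) / π(x) ≈ 11.79%; the approximation is known to undercount slightly (Li(x) is a better estimate).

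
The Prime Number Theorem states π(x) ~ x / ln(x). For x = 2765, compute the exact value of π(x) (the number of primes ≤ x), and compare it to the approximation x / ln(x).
π(2765) = 402;  x/ln(x) ≈ 348.90;  relative error ≈ 13.21%.

Directly count primes up to 2765: π(2765) = 402. The PNT approximation gives 2765/ln(2765) ≈ 2765/7.92480 ≈ 348.90. Relative error (π(x) − x/ln(x)) / π(x) ≈ 13.21%; the approximation is known to undercount slightly (Li(x) is a better estimate).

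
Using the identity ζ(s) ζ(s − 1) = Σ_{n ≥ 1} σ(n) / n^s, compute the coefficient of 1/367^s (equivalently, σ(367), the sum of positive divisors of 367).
σ(367) = 368

In the product (Σ m^0/m^s)(Σ k / k^s) = Σ (Σ_{d | n} d) / n^s, the coefficient of 1/n^s is σ(n) = Σ_{d | n} d. For n = 367, divisors are [1, 367]; summing: σ(367) = 368.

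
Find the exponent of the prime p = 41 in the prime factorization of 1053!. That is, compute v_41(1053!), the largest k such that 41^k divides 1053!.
v_41(1053!) = 25

Legendre's formula: v_p(n!) = Σ_{k ≥ 1} ⌊n / p^k⌋. For p = 41, n = 1053, the terms are:
  ⌊1053/41^1⌋ = ⌊1053/41⌋ = 25
(the next term ⌊1053/41^2⌋ = 0, terminating the sum). Summing: v_41(1053!) = 25 = 25.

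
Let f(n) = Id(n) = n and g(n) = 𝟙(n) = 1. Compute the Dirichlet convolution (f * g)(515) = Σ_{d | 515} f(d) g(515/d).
(Id * 𝟙)(515) = 624

Divisors of 515: [1, 5, 103, 515]. For each d | 515:
  d = 1: Id(1) · 𝟙(515/1) = 1 · 1 = 1
  d = 5: Id(5) · 𝟙(515/5) = 5 · 1 = 5
  d = 103: Id(103) · 𝟙(515/103) = 103 · 1 = 103
  d = 515: Id(515) · 𝟙(515/515) = 515 · 1 = 515
Summing: (Id * 𝟙)(515) = 1 + 5 + 103 + 515 = 624.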